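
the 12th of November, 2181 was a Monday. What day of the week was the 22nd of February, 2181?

Count forward from the earlier date (February 22, 2181) to the later (November 12, 2181):
February 2181: 28 − 22 = 6 days remain (2181 is not a leap year, so February has 28 days).
Then March (31), April (30), May (31), June (30), July (31), August (31), September (30), October (31): 31 + 30 + 31 + 30 + 31 + 31 + 30 + 31 = 245 days.
November 1–12, 2181: 12 days.
Total: 6 + 245 + 12 = 263 days.
263 mod 7 = 4, so 4 days before Monday is Thursday.

Thursday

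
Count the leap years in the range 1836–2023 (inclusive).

Years divisible by 4: 1836, 1840, …, 2020 — 47 in all.
Of these, 1900 is divisible by 100 but not 400, so not leap.
2000 is divisible by 400, so still leap.
Leap years: 47 − 1 = 46.

46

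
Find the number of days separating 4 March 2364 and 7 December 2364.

March 2364: 31 − 4 = 27 days remain.
Then April (30), May (31), June (30), July (31), August (31), September (30), October (31), November (30): 30 + 31 + 30 + 31 + 31 + 30 + 31 + 30 = 244 days.
December 1–7, 2364: 7 days.
Total: 27 + 244 + 7 = 278 days.

278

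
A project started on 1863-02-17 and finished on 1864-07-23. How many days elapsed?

522

February 17, 1863 → February 17, 1864: 365 days.
February 1864: 29 − 17 = 12 days remain (1864 is a leap year, so February has 29 days).
Then March (31), April (30), May (31), June (30): 31 + 30 + 31 + 30 = 122 days.
July 1–23, 1864: 23 days.
Residual: 157 days.
Total: 522 days.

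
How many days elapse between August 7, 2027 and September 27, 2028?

417

August 2027: 31 − 7 = 24 days remain.
Then 12 full months totalling 366 days.
September 1–27, 2028: 27 days.
Total: 24 + 366 + 27 = 417 days.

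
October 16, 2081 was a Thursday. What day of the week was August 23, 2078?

Tuesday

Count forward from the earlier date (August 23, 2078) to the later (October 16, 2081):
August 23, 2078 → August 23, 2079: 365 days.
August 23, 2079 → August 23, 2080: 366 days (2080 is a leap year).
August 23, 2080 → August 23, 2081: 365 days.
August 2081: 31 − 23 = 8 days remain.
Then September (30): 30 days.
October 1–16, 2081: 16 days.
Residual: 54 days.
Total: 1150 days.
1150 mod 7 = 2, so 2 days before Thursday is Tuesday.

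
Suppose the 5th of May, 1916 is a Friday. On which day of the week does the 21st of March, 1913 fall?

Friday

Count forward from the earlier date (March 21, 1913) to the later (May 5, 1916):
Day-of-year of March 21, 1913: 80.
Day-of-year of May 5, 1916: 126.
1913 has 365 days, so 365 − 80 = 285 days remain in 1913.
Full years: 1914: 365; 1915: 365. Sum = 730.
Total: 285 + 730 + 126 = 1141 days.
1141 is a multiple of 7, so the 21st of March, 1913 falls on the same weekday: Friday.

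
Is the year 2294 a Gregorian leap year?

No

2294 is not a leap year.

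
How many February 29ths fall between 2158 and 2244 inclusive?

21

Years divisible by 4: 2160, 2164, …, 2244 — 22 in all.
Of these, 2200 is divisible by 100 but not 400, so not leap.
Leap years: 22 − 1 = 21.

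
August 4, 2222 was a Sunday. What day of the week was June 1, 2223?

Sunday

August 2222: 31 − 4 = 27 days remain.
Then 9 full months totalling 273 days.
June 1, 2223: 1 day.
Residual: 301 days.
Total: 301 days.
301 is a multiple of 7, so June 1, 2223 falls on the same weekday: Sunday.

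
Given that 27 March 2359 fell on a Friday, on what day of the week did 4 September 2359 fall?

Friday

March 2359: 31 − 27 = 4 days remain.
Then April (30), May (31), June (30), July (31), August (31): 30 + 31 + 30 + 31 + 31 = 153 days.
September 1–4, 2359: 4 days.
Total: 4 + 153 + 4 = 161 days.
161 is a multiple of 7, so 4 September 2359 falls on the same weekday: Friday.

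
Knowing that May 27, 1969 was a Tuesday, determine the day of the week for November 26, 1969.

May 1969: 31 − 27 = 4 days remain.
Then June (30), July (31), August (31), September (30), October (31): 30 + 31 + 31 + 30 + 31 = 153 days.
November 1–26, 1969: 26 days.
Total: 4 + 153 + 26 = 183 days.
183 mod 7 = 1, so 1 day after Tuesday is Wednesday.

Wednesday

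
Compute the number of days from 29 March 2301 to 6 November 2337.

Day-of-year of March 29, 2301: 88.
Day-of-year of November 6, 2337: 310.
2301 has 365 days, so 365 − 88 = 277 days remain in 2301.
Full years 2302–2336: 26 common + 9 leap = 26×365 + 9×366 = 12784 days.
Total: 277 + 12784 + 310 = 13371 days.

13371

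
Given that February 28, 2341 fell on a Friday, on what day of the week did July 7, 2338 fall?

Thursday

Count forward from the earlier date (July 7, 2338) to the later (February 28, 2341):
Day-of-year of July 7, 2338: 188.
Day-of-year of February 28, 2341: 59.
2338 has 365 days, so 365 − 188 = 177 days remain in 2338.
Full years: 2339: 365; 2340: 366. Sum = 731.
Total: 177 + 731 + 59 = 967 days.
967 mod 7 = 1, so 1 day before Friday is Thursday.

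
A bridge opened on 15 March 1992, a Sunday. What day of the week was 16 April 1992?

Thursday

March 1992: 31 − 15 = 16 days remain.
April 1–16, 1992: 16 days.
Total: 16 + 16 = 32 days.
32 mod 7 = 4, so 4 days after Sunday is Thursday.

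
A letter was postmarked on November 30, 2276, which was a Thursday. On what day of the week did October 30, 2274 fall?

Count forward from the earlier date (October 30, 2274) to the later (November 30, 2276):
October 2274: 31 − 30 = 1 day remains.
Then 24 full months totalling 731 days.
November 1–30, 2276: 30 days.
Total: 1 + 731 + 30 = 762 days.
762 mod 7 = 6, so 6 days before Thursday is Friday.

Friday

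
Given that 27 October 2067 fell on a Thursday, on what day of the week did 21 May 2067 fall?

Saturday

Count forward from the earlier date (May 21, 2067) to the later (October 27, 2067):
May 2067: 31 − 21 = 10 days remain.
Then June (30), July (31), August (31), September (30): 30 + 31 + 31 + 30 = 122 days.
October 1–27, 2067: 27 days.
Total: 10 + 122 + 27 = 159 days.
159 mod 7 = 5, so 5 days before Thursday is Saturday.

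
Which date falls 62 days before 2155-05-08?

2155-03-07

Count 62 days before May 8, 2155:
March 2155: 31 − 7 = 24 days remain.
Then April (30): 30 days.
May 1–8, 2155: 8 days.
Total: 24 + 30 + 8 = 62 days.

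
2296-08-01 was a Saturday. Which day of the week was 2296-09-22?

Tuesday

August 2296: 31 − 1 = 30 days remain.
September 1–22, 2296: 22 days.
Total: 30 + 22 = 52 days.
52 mod 7 = 3, so 3 days after Saturday is Tuesday.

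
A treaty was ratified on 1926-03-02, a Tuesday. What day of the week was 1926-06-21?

March 1926: 31 − 2 = 29 days remain.
Then April (30), May (31): 30 + 31 = 61 days.
June 1–21, 1926: 21 days.
Total: 29 + 61 + 21 = 111 days.
111 mod 7 = 6, so 6 days after Tuesday is Monday.

Monday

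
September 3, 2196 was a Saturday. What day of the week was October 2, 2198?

September 3, 2196 → September 3, 2197: 365 days.
September 3, 2197 → September 3, 2198: 365 days.
September 2198: 30 − 3 = 27 days remain.
October 1–2, 2198: 2 days.
Residual: 29 days.
Total: 759 days.
759 mod 7 = 3, so 3 days after Saturday is Tuesday.

Tuesday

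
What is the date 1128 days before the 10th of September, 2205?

the 9th of August, 2202

Count 1128 days before September 10, 2205:
Day-of-year of August 9, 2202: 221.
Day-of-year of September 10, 2205: 253.
2202 has 365 days, so 365 − 221 = 144 days remain in 2202.
Full years: 2203: 365; 2204: 366. Sum = 731.
Total: 144 + 731 + 253 = 1128 days.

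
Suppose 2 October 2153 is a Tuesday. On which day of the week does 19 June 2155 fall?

October 2, 2153 → October 2, 2154: 365 days.
October 2154: 31 − 2 = 29 days remain.
Then November (30), December (31), January (31), February 2155 (28), March (31), April (30), May (31): 30 + 31 + 31 + 28 + 31 + 30 + 31 = 212 days.
June 1–19, 2155: 19 days.
Residual: 260 days.
Total: 625 days.
625 mod 7 = 2, so 2 days after Tuesday is Thursday.

Thursday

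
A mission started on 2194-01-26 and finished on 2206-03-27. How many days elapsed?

From January 26, 2194 to January 26, 2206: 12 years, of which 2 contain a Feb 29 — 10×365 + 2×366 = 4382 days.
(2200 is not a leap year (divisible by 100 but not 400).)
January 2206: 31 − 26 = 5 days remain.
Then February 2206 (28): 28 days.
March 1–27, 2206: 27 days.
Residual: 60 days.
Total: 4442 days.

4442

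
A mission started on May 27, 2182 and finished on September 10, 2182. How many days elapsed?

106

May 2182: 31 − 27 = 4 days remain.
Then June (30), July (31), August (31): 30 + 31 + 31 = 92 days.
September 1–10, 2182: 10 days.
Total: 4 + 92 + 10 = 106 days.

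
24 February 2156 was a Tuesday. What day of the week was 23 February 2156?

Count forward from the earlier date (February 23, 2156) to the later (February 24, 2156):
Within February 2156: 24 − 23 = 1 day.
1 mod 7 = 1, so 1 day before Tuesday is Monday.

Monday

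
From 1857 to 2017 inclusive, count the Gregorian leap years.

Years divisible by 4: 1860, 1864, …, 2016 — 40 in all.
Of these, 1900 is divisible by 100 but not 400, so not leap.
2000 is divisible by 400, so still leap.
Leap years: 40 − 1 = 39.

39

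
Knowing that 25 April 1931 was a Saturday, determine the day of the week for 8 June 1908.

Monday

Count forward from the earlier date (June 8, 1908) to the later (April 25, 1931):
From June 8, 1908 to June 8, 1930: 22 years, of which 5 contain a Feb 29 — 17×365 + 5×366 = 8035 days.
June 1930: 30 − 8 = 22 days remain.
Then 9 full months totalling 274 days.
April 1–25, 1931: 25 days.
Residual: 321 days.
Total: 8356 days.
8356 mod 7 = 5, so 5 days before Saturday is Monday.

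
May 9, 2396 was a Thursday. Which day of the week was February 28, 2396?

Wednesday

Count forward from the earlier date (February 28, 2396) to the later (May 9, 2396):
February 2396: 29 − 28 = 1 day remains (2396 is a leap year, so February has 29 days).
Then March (31), April (30): 31 + 30 = 61 days.
May 1–9, 2396: 9 days.
Total: 1 + 61 + 9 = 71 days.
71 mod 7 = 1, so 1 day before Thursday is Wednesday.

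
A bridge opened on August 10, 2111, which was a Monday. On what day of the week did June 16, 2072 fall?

Count forward from the earlier date (June 16, 2072) to the later (August 10, 2111):
Day-of-year of June 16, 2072: 168.
Day-of-year of August 10, 2111: 222.
2072 has 366 days, so 366 − 168 = 198 days remain in 2072.
Full years 2073–2110: 30 common + 8 leap = 30×365 + 8×366 = 13878 days.
Total: 198 + 13878 + 222 = 14298 days.
14298 mod 7 = 4, so 4 days before Monday is Thursday.

Thursday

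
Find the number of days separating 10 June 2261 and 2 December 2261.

June 2261: 30 − 10 = 20 days remain.
Then July (31), August (31), September (30), October (31), November (30): 31 + 31 + 30 + 31 + 30 = 153 days.
December 1–2, 2261: 2 days.
Total: 20 + 153 + 2 = 175 days.

175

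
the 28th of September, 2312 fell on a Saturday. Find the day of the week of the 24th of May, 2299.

Count forward from the earlier date (May 24, 2299) to the later (September 28, 2312):
From May 24, 2299 to May 24, 2312: 13 years, of which 3 contain a Feb 29 — 10×365 + 3×366 = 4748 days.
(2300 is not a leap year (divisible by 100 but not 400).)
May 2312: 31 − 24 = 7 days remain.
Then June (30), July (31), August (31): 30 + 31 + 31 = 92 days.
September 1–28, 2312: 28 days.
Residual: 127 days.
Total: 4875 days.
4875 mod 7 = 3, so 3 days before Saturday is Wednesday.

Wednesday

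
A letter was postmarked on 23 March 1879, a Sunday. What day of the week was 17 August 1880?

March 23, 1879 → March 23, 1880: 366 days (1880 is a leap year).
March 1880: 31 − 23 = 8 days remain.
Then April (30), May (31), June (30), July (31): 30 + 31 + 30 + 31 = 122 days.
August 1–17, 1880: 17 days.
Residual: 147 days.
Total: 513 days.
513 mod 7 = 2, so 2 days after Sunday is Tuesday.

Tuesday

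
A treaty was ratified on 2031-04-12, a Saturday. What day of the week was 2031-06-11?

Wednesday

April 2031: 30 − 12 = 18 days remain.
Then May (31): 31 days.
June 1–11, 2031: 11 days.
Total: 18 + 31 + 11 = 60 days.
60 mod 7 = 4, so 4 days after Saturday is Wednesday.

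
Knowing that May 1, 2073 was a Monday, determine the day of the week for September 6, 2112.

Tuesday

Day-of-year of May 1, 2073: 121.
Day-of-year of September 6, 2112: 250.
2073 has 365 days, so 365 − 121 = 244 days remain in 2073.
Full years 2074–2111: 30 common + 8 leap = 30×365 + 8×366 = 13878 days.
Total: 244 + 13878 + 250 = 14372 days.
14372 mod 7 = 1, so 1 day after Monday is Tuesday.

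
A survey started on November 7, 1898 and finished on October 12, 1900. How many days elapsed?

November 1898: 30 − 7 = 23 days remain.
Then 22 full months totalling 669 days.
October 1–12, 1900: 12 days.
Total: 23 + 669 + 12 = 704 days.

704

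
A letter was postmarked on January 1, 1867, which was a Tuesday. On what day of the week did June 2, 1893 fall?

From January 1, 1867 to January 1, 1893: 26 years, of which 7 contain a Feb 29 — 19×365 + 7×366 = 9497 days.
January 1893: 31 − 1 = 30 days remain.
Then February 1893 (28), March (31), April (30), May (31): 28 + 31 + 30 + 31 = 120 days.
June 1–2, 1893: 2 days.
Residual: 152 days.
Total: 9649 days.
9649 mod 7 = 3, so 3 days after Tuesday is Friday.

Friday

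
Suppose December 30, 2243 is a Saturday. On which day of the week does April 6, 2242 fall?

Count forward from the earlier date (April 6, 2242) to the later (December 30, 2243):
April 2242: 30 − 6 = 24 days remain.
Then 19 full months totalling 579 days.
December 1–30, 2243: 30 days.
Total: 24 + 579 + 30 = 633 days.
633 mod 7 = 3, so 3 days before Saturday is Wednesday.

Wednesday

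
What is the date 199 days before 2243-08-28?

2243-02-10

Count 199 days before August 28, 2243:
February 2243: 28 − 10 = 18 days remain (2243 is not a leap year, so February has 28 days).
Then March (31), April (30), May (31), June (30), July (31): 31 + 30 + 31 + 30 + 31 = 153 days.
August 1–28, 2243: 28 days.
Total: 18 + 153 + 28 = 199 days.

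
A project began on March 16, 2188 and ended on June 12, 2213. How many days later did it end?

Day-of-year of March 16, 2188: 76.
Day-of-year of June 12, 2213: 163.
2188 has 366 days, so 366 − 76 = 290 days remain in 2188.
Full years 2189–2212: 19 common + 5 leap = 19×365 + 5×366 = 8765 days.
Total: 290 + 8765 + 163 = 9218 days.

9218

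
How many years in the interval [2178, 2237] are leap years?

Years divisible by 4: 2180, 2184, …, 2236 — 15 in all.
Of these, 2200 is divisible by 100 but not 400, so not leap.
Leap years: 15 − 1 = 14.

14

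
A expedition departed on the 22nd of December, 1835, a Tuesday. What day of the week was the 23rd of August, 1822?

Friday

Count forward from the earlier date (August 23, 1822) to the later (December 22, 1835):
Day-of-year of August 23, 1822: 235.
Day-of-year of December 22, 1835: 356.
1822 has 365 days, so 365 − 235 = 130 days remain in 1822.
Full years 1823–1834: 9 common + 3 leap = 9×365 + 3×366 = 4383 days.
Total: 130 + 4383 + 356 = 4869 days.
4869 mod 7 = 4, so 4 days before Tuesday is Friday.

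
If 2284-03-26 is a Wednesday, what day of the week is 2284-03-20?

Count forward from the earlier date (March 20, 2284) to the later (March 26, 2284):
Within March 2284: 26 − 20 = 6 days.
6 mod 7 = 6, so 6 days before Wednesday is Thursday.

Thursday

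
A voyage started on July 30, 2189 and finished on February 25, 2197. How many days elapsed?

2767

From July 30, 2189 to July 30, 2196: 7 years, of which 2 contain a Feb 29 — 5×365 + 2×366 = 2557 days.
July 2196: 31 − 30 = 1 day remains.
Then August (31), September (30), October (31), November (30), December (31), January (31): 31 + 30 + 31 + 30 + 31 + 31 = 184 days.
February 1–25, 2197: 25 days (2197 is not a leap year).
Residual: 210 days.
Total: 2767 days.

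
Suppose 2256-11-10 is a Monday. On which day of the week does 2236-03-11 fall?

Friday

Count forward from the earlier date (March 11, 2236) to the later (November 10, 2256):
Day-of-year of March 11, 2236: 71.
Day-of-year of November 10, 2256: 315.
2236 has 366 days, so 366 − 71 = 295 days remain in 2236.
Full years 2237–2255: 15 common + 4 leap = 15×365 + 4×366 = 6939 days.
Total: 295 + 6939 + 315 = 7549 days.
7549 mod 7 = 3, so 3 days before Monday is Friday.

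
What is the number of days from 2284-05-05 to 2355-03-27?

25892

From May 5, 2284 to May 5, 2354: 70 years, of which 16 contain a Feb 29 — 54×365 + 16×366 = 25566 days.
(2300 is not a leap year (divisible by 100 but not 400).)
May 2354: 31 − 5 = 26 days remain.
Then 9 full months totalling 273 days.
March 1–27, 2355: 27 days.
Residual: 326 days.
Total: 25892 days.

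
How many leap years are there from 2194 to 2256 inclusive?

15

Years divisible by 4: 2196, 2200, …, 2256 — 16 in all.
Of these, 2200 is divisible by 100 but not 400, so not leap.
Leap years: 16 − 1 = 15.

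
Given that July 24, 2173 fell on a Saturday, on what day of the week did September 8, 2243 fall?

Day-of-year of July 24, 2173: 205.
Day-of-year of September 8, 2243: 251.
2173 has 365 days, so 365 − 205 = 160 days remain in 2173.
Full years 2174–2242: 53 common + 16 leap = 53×365 + 16×366 = 25201 days.
Total: 160 + 25201 + 251 = 25612 days.
25612 mod 7 = 6, so 6 days after Saturday is Friday.

Friday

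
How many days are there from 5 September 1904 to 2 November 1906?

Day-of-year of September 5, 1904: 249.
Day-of-year of November 2, 1906: 306.
1904 has 366 days, so 366 − 249 = 117 days remain in 1904.
Full years: 1905: 365. Sum = 365.
Total: 117 + 365 + 306 = 788 days.

788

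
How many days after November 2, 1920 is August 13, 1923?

November 2, 1920 → November 2, 1921: 365 days.
November 2, 1921 → November 2, 1922: 365 days.
November 1922: 30 − 2 = 28 days remain.
Then December (31), January (31), February 1923 (28), March (31), April (30), May (31), June (30), July (31): 31 + 31 + 28 + 31 + 30 + 31 + 30 + 31 = 243 days.
August 1–13, 1923: 13 days.
Residual: 284 days.
Total: 1014 days.

1014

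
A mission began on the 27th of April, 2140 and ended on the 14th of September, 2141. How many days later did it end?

Day-of-year of April 27, 2140: 118.
Day-of-year of September 14, 2141: 257.
2140 has 366 days, so 366 − 118 = 248 days remain in 2140.
Total: 248 + 257 = 505 days.

505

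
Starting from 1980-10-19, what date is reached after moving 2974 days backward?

1972-08-28

Count 2974 days before October 19, 1980:
Day-of-year of August 28, 1972: 241.
Day-of-year of October 19, 1980: 293.
1972 has 366 days, so 366 − 241 = 125 days remain in 1972.
Full years 1973–1979: 6 common + 1 leap = 6×365 + 1×366 = 2556 days.
Total: 125 + 2556 + 293 = 2974 days.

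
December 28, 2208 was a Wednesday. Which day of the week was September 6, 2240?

Sunday

Day-of-year of December 28, 2208: 363.
Day-of-year of September 6, 2240: 250.
2208 has 366 days, so 366 − 363 = 3 days remain in 2208.
Full years 2209–2239: 24 common + 7 leap = 24×365 + 7×366 = 11322 days.
Total: 3 + 11322 + 250 = 11575 days.
11575 mod 7 = 4, so 4 days after Wednesday is Sunday.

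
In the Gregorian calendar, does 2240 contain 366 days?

Yes

2240 is a leap year.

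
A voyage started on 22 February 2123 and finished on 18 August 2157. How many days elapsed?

12596

From February 22, 2123 to February 22, 2157: 34 years, of which 9 contain a Feb 29 — 25×365 + 9×366 = 12419 days.
February 2157: 28 − 22 = 6 days remain (2157 is not a leap year, so February has 28 days).
Then March (31), April (30), May (31), June (30), July (31): 31 + 30 + 31 + 30 + 31 = 153 days.
August 1–18, 2157: 18 days.
Residual: 177 days.
Total: 12596 days.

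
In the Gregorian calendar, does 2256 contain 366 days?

2256 is a leap year.

Yes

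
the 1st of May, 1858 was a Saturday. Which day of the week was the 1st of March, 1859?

Tuesday

May 1858: 31 − 1 = 30 days remain.
Then 9 full months totalling 273 days.
March 1, 1859: 1 day.
Total: 30 + 273 + 1 = 304 days.
304 mod 7 = 3, so 3 days after Saturday is Tuesday.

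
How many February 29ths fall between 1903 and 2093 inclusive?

48

Years divisible by 4: 1904, 1908, …, 2092 — 48 in all.
2000 is divisible by 400, so still leap.
No century exceptions apply. Count: 48.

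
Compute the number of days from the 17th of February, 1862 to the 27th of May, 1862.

99

February 1862: 28 − 17 = 11 days remain (1862 is not a leap year, so February has 28 days).
Then March (31), April (30): 31 + 30 = 61 days.
May 1–27, 1862: 27 days.
Total: 11 + 61 + 27 = 99 days.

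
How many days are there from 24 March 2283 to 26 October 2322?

14460

From March 24, 2283 to March 24, 2322: 39 years, of which 9 contain a Feb 29 — 30×365 + 9×366 = 14244 days.
(2300 is not a leap year (divisible by 100 but not 400).)
March 2322: 31 − 24 = 7 days remain.
Then April (30), May (31), June (30), July (31), August (31), September (30): 30 + 31 + 30 + 31 + 31 + 30 = 183 days.
October 1–26, 2322: 26 days.
Residual: 216 days.
Total: 14460 days.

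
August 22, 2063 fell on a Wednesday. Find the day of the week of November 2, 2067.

Wednesday

August 22, 2063 → August 22, 2064: 366 days (2064 is a leap year).
August 22, 2064 → August 22, 2065: 365 days.
August 22, 2065 → August 22, 2066: 365 days.
August 22, 2066 → August 22, 2067: 365 days.
August 2067: 31 − 22 = 9 days remain.
Then September (30), October (31): 30 + 31 = 61 days.
November 1–2, 2067: 2 days.
Residual: 72 days.
Total: 1533 days.
1533 is a multiple of 7, so November 2, 2067 falls on the same weekday: Wednesday.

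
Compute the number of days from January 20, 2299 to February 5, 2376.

Day-of-year of January 20, 2299: 20.
Day-of-year of February 5, 2376: 36.
2299 has 365 days, so 365 − 20 = 345 days remain in 2299.
Full years 2300–2375: 58 common + 18 leap = 58×365 + 18×366 = 27758 days.
Total: 345 + 27758 + 36 = 28139 days.

28139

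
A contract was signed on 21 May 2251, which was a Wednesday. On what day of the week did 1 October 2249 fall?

Monday

Count forward from the earlier date (October 1, 2249) to the later (May 21, 2251):
Day-of-year of October 1, 2249: 274.
Day-of-year of May 21, 2251: 141.
2249 has 365 days, so 365 − 274 = 91 days remain in 2249.
Full years: 2250: 365. Sum = 365.
Total: 91 + 365 + 141 = 597 days.
597 mod 7 = 2, so 2 days before Wednesday is Monday.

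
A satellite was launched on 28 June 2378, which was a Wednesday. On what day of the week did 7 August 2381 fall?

June 28, 2378 → June 28, 2379: 365 days.
June 28, 2379 → June 28, 2380: 366 days (2380 is a leap year).
June 28, 2380 → June 28, 2381: 365 days.
June 2381: 30 − 28 = 2 days remain.
Then July (31): 31 days.
August 1–7, 2381: 7 days.
Residual: 40 days.
Total: 1136 days.
1136 mod 7 = 2, so 2 days after Wednesday is Friday.

Friday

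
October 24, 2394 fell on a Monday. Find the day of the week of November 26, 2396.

Day-of-year of October 24, 2394: 297.
Day-of-year of November 26, 2396: 331.
2394 has 365 days, so 365 − 297 = 68 days remain in 2394.
Full years: 2395: 365. Sum = 365.
Total: 68 + 365 + 331 = 764 days.
764 mod 7 = 1, so 1 day after Monday is Tuesday.

Tuesday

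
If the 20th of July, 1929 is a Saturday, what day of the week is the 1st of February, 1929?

Count forward from the earlier date (February 1, 1929) to the later (July 20, 1929):
February 1929: 28 − 1 = 27 days remain (1929 is not a leap year, so February has 28 days).
Then March (31), April (30), May (31), June (30): 31 + 30 + 31 + 30 = 122 days.
July 1–20, 1929: 20 days.
Total: 27 + 122 + 20 = 169 days.
169 mod 7 = 1, so 1 day before Saturday is Friday.

Friday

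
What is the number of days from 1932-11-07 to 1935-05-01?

905

November 7, 1932 → November 7, 1933: 365 days.
November 7, 1933 → November 7, 1934: 365 days.
November 1934: 30 − 7 = 23 days remain.
Then December (31), January (31), February 1935 (28), March (31), April (30): 31 + 31 + 28 + 31 + 30 = 151 days.
May 1, 1935: 1 day.
Residual: 175 days.
Total: 905 days.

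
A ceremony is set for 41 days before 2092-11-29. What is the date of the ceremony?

2092-10-19

Count 41 days before November 29, 2092:
October 2092: 31 − 19 = 12 days remain.
November 1–29, 2092: 29 days.
Total: 12 + 29 = 41 days.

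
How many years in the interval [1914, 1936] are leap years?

6

Years divisible by 4 in [1914, 1936]: 1916, 1920, 1924, 1928, 1932, 1936.
No century exceptions apply. Count: 6.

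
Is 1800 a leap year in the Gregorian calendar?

1800 is not a leap year (divisible by 100 but not 400).

No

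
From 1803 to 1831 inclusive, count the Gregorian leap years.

7

Years divisible by 4 in [1803, 1831]: 1804, 1808, 1812, 1816, 1820, 1824, 1828.
No century exceptions apply. Count: 7.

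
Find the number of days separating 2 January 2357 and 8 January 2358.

January 2, 2357 → January 2, 2358: 365 days.
Within January 2358: 8 − 2 = 6 days.
Total: 371 days.

371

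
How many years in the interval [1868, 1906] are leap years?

9

Years divisible by 4 in [1868, 1906]: 1868, 1872, 1876, 1880, 1884, 1888, 1892, 1896, 1900, 1904.
Of these, 1900 is divisible by 100 but not 400, so not leap.
Leap years: 10 − 1 = 9.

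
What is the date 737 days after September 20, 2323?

September 26, 2325

Count 737 days after September 20, 2323:
Day-of-year of September 20, 2323: 263.
Day-of-year of September 26, 2325: 269.
2323 has 365 days, so 365 − 263 = 102 days remain in 2323.
Full years: 2324: 366. Sum = 366.
Total: 102 + 366 + 269 = 737 days.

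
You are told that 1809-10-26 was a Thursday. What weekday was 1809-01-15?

Sunday

Count forward from the earlier date (January 15, 1809) to the later (October 26, 1809):
January 1809: 31 − 15 = 16 days remain.
Then February 1809 (28), March (31), April (30), May (31), June (30), July (31), August (31), September (30): 28 + 31 + 30 + 31 + 30 + 31 + 31 + 30 = 242 days.
October 1–26, 1809: 26 days.
Total: 16 + 242 + 26 = 284 days.
284 mod 7 = 4, so 4 days before Thursday is Sunday.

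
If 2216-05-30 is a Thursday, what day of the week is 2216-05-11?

Count forward from the earlier date (May 11, 2216) to the later (May 30, 2216):
Within May 2216: 30 − 11 = 19 days.
19 mod 7 = 5, so 5 days before Thursday is Saturday.

Saturday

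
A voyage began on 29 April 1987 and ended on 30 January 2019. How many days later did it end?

11599

Day-of-year of April 29, 1987: 119.
Day-of-year of January 30, 2019: 30.
1987 has 365 days, so 365 − 119 = 246 days remain in 1987.
Full years 1988–2018: 23 common + 8 leap = 23×365 + 8×366 = 11323 days.
Total: 246 + 11323 + 30 = 11599 days.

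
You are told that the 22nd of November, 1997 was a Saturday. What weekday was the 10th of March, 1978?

Friday

Count forward from the earlier date (March 10, 1978) to the later (November 22, 1997):
Day-of-year of March 10, 1978: 69.
Day-of-year of November 22, 1997: 326.
1978 has 365 days, so 365 − 69 = 296 days remain in 1978.
Full years 1979–1996: 13 common + 5 leap = 13×365 + 5×366 = 6575 days.
Total: 296 + 6575 + 326 = 7197 days.
7197 mod 7 = 1, so 1 day before Saturday is Friday.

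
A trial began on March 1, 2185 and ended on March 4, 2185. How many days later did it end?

3

Within March 2185: 4 − 1 = 3 days.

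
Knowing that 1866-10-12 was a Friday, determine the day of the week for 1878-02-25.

From October 12, 1866 to October 12, 1877: 11 years, of which 3 contain a Feb 29 — 8×365 + 3×366 = 4018 days.
October 1877: 31 − 12 = 19 days remain.
Then November (30), December (31), January (31): 30 + 31 + 31 = 92 days.
February 1–25, 1878: 25 days (1878 is not a leap year).
Residual: 136 days.
Total: 4154 days.
4154 mod 7 = 3, so 3 days after Friday is Monday.

Monday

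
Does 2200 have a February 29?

No

2200 is not a leap year (divisible by 100 but not 400).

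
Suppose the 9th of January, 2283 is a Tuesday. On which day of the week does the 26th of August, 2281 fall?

Count forward from the earlier date (August 26, 2281) to the later (January 9, 2283):
August 26, 2281 → August 26, 2282: 365 days.
August 2282: 31 − 26 = 5 days remain.
Then September (30), October (31), November (30), December (31): 30 + 31 + 30 + 31 = 122 days.
January 1–9, 2283: 9 days.
Residual: 136 days.
Total: 501 days.
501 mod 7 = 4, so 4 days before Tuesday is Friday.

Friday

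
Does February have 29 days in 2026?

2026 is not a leap year.

No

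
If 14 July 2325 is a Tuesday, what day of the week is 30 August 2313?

Count forward from the earlier date (August 30, 2313) to the later (July 14, 2325):
From August 30, 2313 to August 30, 2324: 11 years, of which 3 contain a Feb 29 — 8×365 + 3×366 = 4018 days.
August 2324: 31 − 30 = 1 day remains.
Then 10 full months totalling 303 days.
July 1–14, 2325: 14 days.
Residual: 318 days.
Total: 4336 days.
4336 mod 7 = 3, so 3 days before Tuesday is Saturday.

Saturday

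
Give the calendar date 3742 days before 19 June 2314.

21 March 2304

Count 3742 days before June 19, 2314:
From March 21, 2304 to March 21, 2314: 10 years, of which 2 contain a Feb 29 — 8×365 + 2×366 = 3652 days.
March 2314: 31 − 21 = 10 days remain.
Then April (30), May (31): 30 + 31 = 61 days.
June 1–19, 2314: 19 days.
Residual: 90 days.
Total: 3742 days.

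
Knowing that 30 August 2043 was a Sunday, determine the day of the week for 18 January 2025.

Count forward from the earlier date (January 18, 2025) to the later (August 30, 2043):
From January 18, 2025 to January 18, 2043: 18 years, of which 4 contain a Feb 29 — 14×365 + 4×366 = 6574 days.
January 2043: 31 − 18 = 13 days remain.
Then February 2043 (28), March (31), April (30), May (31), June (30), July (31): 28 + 31 + 30 + 31 + 30 + 31 = 181 days.
August 1–30, 2043: 30 days.
Residual: 224 days.
Total: 6798 days.
6798 mod 7 = 1, so 1 day before Sunday is Saturday.

Saturday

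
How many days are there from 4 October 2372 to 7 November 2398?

From October 4, 2372 to October 4, 2398: 26 years, of which 6 contain a Feb 29 — 20×365 + 6×366 = 9496 days.
October 2398: 31 − 4 = 27 days remain.
November 1–7, 2398: 7 days.
Residual: 34 days.
Total: 9530 days.

9530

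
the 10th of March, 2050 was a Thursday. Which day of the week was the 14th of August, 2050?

March 2050: 31 − 10 = 21 days remain.
Then April (30), May (31), June (30), July (31): 30 + 31 + 30 + 31 = 122 days.
August 1–14, 2050: 14 days.
Total: 21 + 122 + 14 = 157 days.
157 mod 7 = 3, so 3 days after Thursday is Sunday.

Sunday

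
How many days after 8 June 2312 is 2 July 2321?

3311

From June 8, 2312 to June 8, 2321: 9 years, of which 2 contain a Feb 29 — 7×365 + 2×366 = 3287 days.
June 2321: 30 − 8 = 22 days remain.
July 1–2, 2321: 2 days.
Residual: 24 days.
Total: 3311 days.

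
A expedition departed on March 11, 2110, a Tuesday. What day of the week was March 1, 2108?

Count forward from the earlier date (March 1, 2108) to the later (March 11, 2110):
March 1, 2108 → March 1, 2109: 365 days.
March 1, 2109 → March 1, 2110: 365 days.
Within March 2110: 11 − 1 = 10 days.
Total: 740 days.
740 mod 7 = 5, so 5 days before Tuesday is Thursday.

Thursday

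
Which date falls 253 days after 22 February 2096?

1 November 2096

Count 253 days after February 22, 2096:
February 2096: 29 − 22 = 7 days remain (2096 is a leap year, so February has 29 days).
Then March (31), April (30), May (31), June (30), July (31), August (31), September (30), October (31): 31 + 30 + 31 + 30 + 31 + 31 + 30 + 31 = 245 days.
November 1, 2096: 1 day.
Total: 7 + 245 + 1 = 253 days.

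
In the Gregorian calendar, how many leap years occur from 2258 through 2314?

13

Years divisible by 4: 2260, 2264, …, 2312 — 14 in all.
Of these, 2300 is divisible by 100 but not 400, so not leap.
Leap years: 14 − 1 = 13.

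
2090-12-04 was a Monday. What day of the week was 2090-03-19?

Sunday

Count forward from the earlier date (March 19, 2090) to the later (December 4, 2090):
March 2090: 31 − 19 = 12 days remain.
Then April (30), May (31), June (30), July (31), August (31), September (30), October (31), November (30): 30 + 31 + 30 + 31 + 31 + 30 + 31 + 30 = 244 days.
December 1–4, 2090: 4 days.
Total: 12 + 244 + 4 = 260 days.
260 mod 7 = 1, so 1 day before Monday is Sunday.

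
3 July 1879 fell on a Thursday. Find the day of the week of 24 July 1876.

Monday

Count forward from the earlier date (July 24, 1876) to the later (July 3, 1879):
July 24, 1876 → July 24, 1877: 365 days.
July 24, 1877 → July 24, 1878: 365 days.
July 1878: 31 − 24 = 7 days remain.
Then 11 full months totalling 334 days.
July 1–3, 1879: 3 days.
Residual: 344 days.
Total: 1074 days.
1074 mod 7 = 3, so 3 days before Thursday is Monday.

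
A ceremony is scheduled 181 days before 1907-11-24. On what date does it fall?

1907-05-27

Count 181 days before November 24, 1907:
May 1907: 31 − 27 = 4 days remain.
Then June (30), July (31), August (31), September (30), October (31): 30 + 31 + 31 + 30 + 31 = 153 days.
November 1–24, 1907: 24 days.
Total: 4 + 153 + 24 = 181 days.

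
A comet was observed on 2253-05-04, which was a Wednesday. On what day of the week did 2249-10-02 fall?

Count forward from the earlier date (October 2, 2249) to the later (May 4, 2253):
October 2, 2249 → October 2, 2250: 365 days.
October 2, 2250 → October 2, 2251: 365 days.
October 2, 2251 → October 2, 2252: 366 days (2252 is a leap year).
October 2252: 31 − 2 = 29 days remain.
Then November (30), December (31), January (31), February 2253 (28), March (31), April (30): 30 + 31 + 31 + 28 + 31 + 30 = 181 days.
May 1–4, 2253: 4 days.
Residual: 214 days.
Total: 1310 days.
1310 mod 7 = 1, so 1 day before Wednesday is Tuesday.

Tuesday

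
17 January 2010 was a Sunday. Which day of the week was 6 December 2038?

Day-of-year of January 17, 2010: 17.
Day-of-year of December 6, 2038: 340.
2010 has 365 days, so 365 − 17 = 348 days remain in 2010.
Full years 2011–2037: 20 common + 7 leap = 20×365 + 7×366 = 9862 days.
Total: 348 + 9862 + 340 = 10550 days.
10550 mod 7 = 1, so 1 day after Sunday is Monday.

Monday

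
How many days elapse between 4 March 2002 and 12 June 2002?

March 2002: 31 − 4 = 27 days remain.
Then April (30), May (31): 30 + 31 = 61 days.
June 1–12, 2002: 12 days.
Total: 27 + 61 + 12 = 100 days.

100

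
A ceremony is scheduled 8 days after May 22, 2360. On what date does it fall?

May 30, 2360

Count 8 days after May 22, 2360:
Within May 2360: 30 − 22 = 8 days.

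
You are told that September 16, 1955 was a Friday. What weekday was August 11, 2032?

Wednesday

Day-of-year of September 16, 1955: 259.
Day-of-year of August 11, 2032: 224.
1955 has 365 days, so 365 − 259 = 106 days remain in 1955.
Full years 1956–2031: 57 common + 19 leap = 57×365 + 19×366 = 27759 days.
Total: 106 + 27759 + 224 = 28089 days.
28089 mod 7 = 5, so 5 days after Friday is Wednesday.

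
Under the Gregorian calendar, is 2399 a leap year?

No

2399 is not a leap year.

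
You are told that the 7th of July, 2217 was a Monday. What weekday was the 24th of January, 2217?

Friday

Count forward from the earlier date (January 24, 2217) to the later (July 7, 2217):
January 2217: 31 − 24 = 7 days remain.
Then February 2217 (28), March (31), April (30), May (31), June (30): 28 + 31 + 30 + 31 + 30 = 150 days.
July 1–7, 2217: 7 days.
Total: 7 + 150 + 7 = 164 days.
164 mod 7 = 3, so 3 days before Monday is Friday.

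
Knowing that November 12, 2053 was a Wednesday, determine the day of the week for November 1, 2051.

Count forward from the earlier date (November 1, 2051) to the later (November 12, 2053):
Day-of-year of November 1, 2051: 305.
Day-of-year of November 12, 2053: 316.
2051 has 365 days, so 365 − 305 = 60 days remain in 2051.
Full years: 2052: 366. Sum = 366.
Total: 60 + 366 + 316 = 742 days.
742 is a multiple of 7, so November 1, 2051 falls on the same weekday: Wednesday.

Wednesday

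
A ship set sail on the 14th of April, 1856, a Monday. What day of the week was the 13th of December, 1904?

Tuesday

From April 14, 1856 to April 14, 1904: 48 years, of which 11 contain a Feb 29 — 37×365 + 11×366 = 17531 days.
(1900 is not a leap year (divisible by 100 but not 400).)
April 1904: 30 − 14 = 16 days remain.
Then May (31), June (30), July (31), August (31), September (30), October (31), November (30): 31 + 30 + 31 + 31 + 30 + 31 + 30 = 214 days.
December 1–13, 1904: 13 days.
Residual: 243 days.
Total: 17774 days.
17774 mod 7 = 1, so 1 day after Monday is Tuesday.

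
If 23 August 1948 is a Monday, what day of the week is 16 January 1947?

Count forward from the earlier date (January 16, 1947) to the later (August 23, 1948):
January 16, 1947 → January 16, 1948: 365 days.
January 1948: 31 − 16 = 15 days remain.
Then February 1948 (29), March (31), April (30), May (31), June (30), July (31): 29 + 31 + 30 + 31 + 30 + 31 = 182 days.
August 1–23, 1948: 23 days.
Residual: 220 days.
Total: 585 days.
585 mod 7 = 4, so 4 days before Monday is Thursday.

Thursday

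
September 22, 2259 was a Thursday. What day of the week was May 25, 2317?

Friday

Day-of-year of September 22, 2259: 265.
Day-of-year of May 25, 2317: 145.
2259 has 365 days, so 365 − 265 = 100 days remain in 2259.
Full years 2260–2316: 43 common + 14 leap = 43×365 + 14×366 = 20819 days.
Total: 100 + 20819 + 145 = 21064 days.
21064 mod 7 = 1, so 1 day after Thursday is Friday.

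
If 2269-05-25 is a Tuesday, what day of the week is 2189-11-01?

Count forward from the earlier date (November 1, 2189) to the later (May 25, 2269):
From November 1, 2189 to November 1, 2268: 79 years, of which 19 contain a Feb 29 — 60×365 + 19×366 = 28854 days.
(2200 is not a leap year (divisible by 100 but not 400).)
November 2268: 30 − 1 = 29 days remain.
Then December (31), January (31), February 2269 (28), March (31), April (30): 31 + 31 + 28 + 31 + 30 = 151 days.
May 1–25, 2269: 25 days.
Residual: 205 days.
Total: 29059 days.
29059 mod 7 = 2, so 2 days before Tuesday is Sunday.

Sunday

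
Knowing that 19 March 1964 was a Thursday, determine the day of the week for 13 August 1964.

March 1964: 31 − 19 = 12 days remain.
Then April (30), May (31), June (30), July (31): 30 + 31 + 30 + 31 = 122 days.
August 1–13, 1964: 13 days.
Total: 12 + 122 + 13 = 147 days.
147 is a multiple of 7, so 13 August 1964 falls on the same weekday: Thursday.

Thursday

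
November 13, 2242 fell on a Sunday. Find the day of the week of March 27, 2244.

Day-of-year of November 13, 2242: 317.
Day-of-year of March 27, 2244: 87.
2242 has 365 days, so 365 − 317 = 48 days remain in 2242.
Full years: 2243: 365. Sum = 365.
Total: 48 + 365 + 87 = 500 days.
500 mod 7 = 3, so 3 days after Sunday is Wednesday.

Wednesday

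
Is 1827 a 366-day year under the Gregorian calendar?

No

1827 is not a leap year.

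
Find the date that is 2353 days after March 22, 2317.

August 31, 2323

Count 2353 days after March 22, 2317:
March 22, 2317 → March 22, 2318: 365 days.
March 22, 2318 → March 22, 2319: 365 days.
March 22, 2319 → March 22, 2320: 366 days (2320 is a leap year).
March 22, 2320 → March 22, 2321: 365 days.
March 22, 2321 → March 22, 2322: 365 days.
March 22, 2322 → March 22, 2323: 365 days.
March 2323: 31 − 22 = 9 days remain.
Then April (30), May (31), June (30), July (31): 30 + 31 + 30 + 31 = 122 days.
August 1–31, 2323: 31 days.
Residual: 162 days.
Total: 2353 days.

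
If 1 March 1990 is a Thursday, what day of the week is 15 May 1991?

Day-of-year of March 1, 1990: 60.
Day-of-year of May 15, 1991: 135.
1990 has 365 days, so 365 − 60 = 305 days remain in 1990.
Total: 305 + 135 = 440 days.
440 mod 7 = 6, so 6 days after Thursday is Wednesday.

Wednesday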